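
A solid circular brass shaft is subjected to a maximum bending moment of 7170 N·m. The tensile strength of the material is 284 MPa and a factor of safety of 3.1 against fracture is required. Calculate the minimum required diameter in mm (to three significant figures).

σ_allow = 284/3.1 = 91.61 MPa.
For a solid circular section σ = 32M/(πd³), so d³ = 32M/(π σ_allow) = 32×7170000/(π×91.61) = 797200 mm³.
d = 92.72 mm.

d = 92.7 mm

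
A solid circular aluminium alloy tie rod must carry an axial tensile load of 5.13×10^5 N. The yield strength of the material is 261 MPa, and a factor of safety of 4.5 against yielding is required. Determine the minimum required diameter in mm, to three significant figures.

Allowable stress σ_allow = 261/4.5 = 58.00 MPa.
Required area A = F/σ_allow = 513000/58.00 = 8845 mm².
A = πd²/4 → d = √(4A/π) = 106.1 mm.

d = 106 mm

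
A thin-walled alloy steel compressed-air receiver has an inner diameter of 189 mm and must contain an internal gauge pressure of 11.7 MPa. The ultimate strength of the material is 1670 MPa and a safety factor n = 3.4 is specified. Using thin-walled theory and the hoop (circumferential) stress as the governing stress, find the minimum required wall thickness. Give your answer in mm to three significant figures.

t = 2.25 mm

σ_allow = 1670/3.4 = 491.2 MPa.
Hoop stress σ_h = pD/(2t), so t = pD/(2σ_allow) = 11.7×189/(2×491.2) = 2.251 mm.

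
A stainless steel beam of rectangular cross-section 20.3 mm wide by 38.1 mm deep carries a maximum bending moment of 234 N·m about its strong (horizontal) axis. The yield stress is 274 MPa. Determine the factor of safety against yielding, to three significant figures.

n = 5.75

Section modulus S = bh²/6 = 20.3×38.1²/6 = 4911 mm³.
σ = M/S = 234000/4911 = 47.65 MPa.
n = 274/47.65 = 5.751.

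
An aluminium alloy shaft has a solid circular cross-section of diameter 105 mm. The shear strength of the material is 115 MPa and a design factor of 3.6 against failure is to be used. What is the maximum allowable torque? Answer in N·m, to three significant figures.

T_allow = 7260 N·m

τ_allow = 115/3.6 = 31.94 MPa.
For a solid shaft T_allow = τ_allow·πd³/16; πd³/16 = π×105³/16 = 227300 mm³.
T_allow = 31.94×227300 = 7.261×10^6 N·mm = 7261 N·m.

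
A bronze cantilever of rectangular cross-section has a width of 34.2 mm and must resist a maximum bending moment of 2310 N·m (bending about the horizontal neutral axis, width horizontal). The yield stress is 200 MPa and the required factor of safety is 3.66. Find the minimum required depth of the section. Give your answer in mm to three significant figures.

h = 86.1 mm

σ_allow = 200/3.66 = 54.64 MPa.
For a rectangular section σ = 6M/(bh²), so h² = 6M/(b σ_allow) = 6×2310000/(34.2×54.64) = 7416 mm².
h = 86.12 mm.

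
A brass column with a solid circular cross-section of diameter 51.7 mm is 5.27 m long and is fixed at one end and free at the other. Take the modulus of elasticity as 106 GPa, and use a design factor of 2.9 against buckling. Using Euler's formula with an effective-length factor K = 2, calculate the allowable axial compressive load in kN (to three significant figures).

P_allow = 1.14 kN

I = πd⁴/64 = π×51.7⁴/64 = 350700 mm⁴.
Effective length L_e = KL = 2×5.27 m = 10540 mm.
Euler critical load P_cr = π²EI/L_e² = π²×106000×350700/10540² = 3303 N.
P_allow = P_cr/n = 3303/2.9 = 1139 N.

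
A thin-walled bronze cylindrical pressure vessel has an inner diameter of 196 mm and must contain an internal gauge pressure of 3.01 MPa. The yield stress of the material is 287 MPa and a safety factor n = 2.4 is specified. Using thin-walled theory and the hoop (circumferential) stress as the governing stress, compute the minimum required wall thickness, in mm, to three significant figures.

t = 2.47 mm

σ_allow = 287/2.4 = 119.6 MPa.
Hoop stress σ_h = pD/(2t), so t = pD/(2σ_allow) = 3.01×196/(2×119.6) = 2.467 mm.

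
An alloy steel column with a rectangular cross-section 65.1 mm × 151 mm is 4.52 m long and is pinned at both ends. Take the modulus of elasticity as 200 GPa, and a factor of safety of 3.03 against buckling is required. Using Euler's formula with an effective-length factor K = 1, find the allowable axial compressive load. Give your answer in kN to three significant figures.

P_allow = 111 kN

Buckling occurs about the weak axis: I_min = h·b³/12 = 151×65.1³/12 = 3.472×10^6 mm⁴ (b = 65.1 mm is the smaller dimension).
Effective length L_e = KL = 1×4.52 m = 4520 mm.
Euler critical load P_cr = π²EI/L_e² = π²×200000×3.472×10^6/4520² = 335400 N.
P_allow = P_cr/n = 335400/3.03 = 110700 N.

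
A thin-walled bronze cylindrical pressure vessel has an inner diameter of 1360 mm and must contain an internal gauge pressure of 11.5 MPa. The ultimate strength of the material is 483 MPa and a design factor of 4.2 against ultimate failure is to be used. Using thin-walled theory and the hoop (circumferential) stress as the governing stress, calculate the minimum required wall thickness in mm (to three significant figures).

σ_allow = 483/4.2 = 115.0 MPa.
Hoop stress σ_h = pD/(2t), so t = pD/(2σ_allow) = 11.5×1360/(2×115.0) = 68.00 mm.

t = 68.0 mm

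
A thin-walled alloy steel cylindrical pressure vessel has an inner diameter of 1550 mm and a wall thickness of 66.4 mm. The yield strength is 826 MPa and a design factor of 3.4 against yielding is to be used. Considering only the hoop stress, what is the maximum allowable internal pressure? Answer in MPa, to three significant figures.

p_allow = 20.8 MPa

σ_allow = 826/3.4 = 242.9 MPa.
σ_h = pD/(2t) → p_allow = 2σ_allow t/D = 2×242.9×66.4/1550 = 20.81 MPa.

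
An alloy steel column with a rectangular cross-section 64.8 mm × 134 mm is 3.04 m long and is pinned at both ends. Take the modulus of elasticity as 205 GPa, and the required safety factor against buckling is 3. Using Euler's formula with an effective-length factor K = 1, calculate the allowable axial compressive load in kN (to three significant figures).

Buckling occurs about the weak axis: I_min = h·b³/12 = 134×64.8³/12 = 3.038×10^6 mm⁴ (b = 64.8 mm is the smaller dimension).
Effective length L_e = KL = 1×3.04 m = 3040 mm.
Euler critical load P_cr = π²EI/L_e² = π²×205000×3.038×10^6/3040² = 665200 N.
P_allow = P_cr/n = 665200/3 = 221700 N.

P_allow = 222 kN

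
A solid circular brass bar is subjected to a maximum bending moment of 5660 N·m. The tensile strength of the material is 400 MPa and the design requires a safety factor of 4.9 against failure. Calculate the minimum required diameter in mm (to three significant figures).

d = 89.1 mm

σ_allow = 400/4.9 = 81.63 MPa.
For a solid circular section σ = 32M/(πd³), so d³ = 32M/(π σ_allow) = 32×5660000/(π×81.63) = 706200 mm³.
d = 89.05 mm.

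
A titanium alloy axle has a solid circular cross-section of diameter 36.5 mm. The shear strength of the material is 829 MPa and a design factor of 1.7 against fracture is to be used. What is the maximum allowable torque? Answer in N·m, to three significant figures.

τ_allow = 829/1.7 = 487.6 MPa.
For a solid shaft T_allow = τ_allow·πd³/16; πd³/16 = π×36.5³/16 = 9548 mm³.
T_allow = 487.6×9548 = 4.656×10^6 N·mm = 4656 N·m.

T_allow = 4660 N·m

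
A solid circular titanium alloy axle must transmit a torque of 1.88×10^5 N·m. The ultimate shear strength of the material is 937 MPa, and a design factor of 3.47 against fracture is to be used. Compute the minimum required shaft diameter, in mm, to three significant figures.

Allowable shear stress τ_allow = 937/3.47 = 270.0 MPa.
For a solid shaft τ = 16T/(πd³), so d³ = 16T/(π τ_allow) = 16×1.8800×10^8/(π×270.0) = 3.546×10^6 mm³.
d = (3.546×10^6)^(1/3) = 152.5 mm.

d = 152 mm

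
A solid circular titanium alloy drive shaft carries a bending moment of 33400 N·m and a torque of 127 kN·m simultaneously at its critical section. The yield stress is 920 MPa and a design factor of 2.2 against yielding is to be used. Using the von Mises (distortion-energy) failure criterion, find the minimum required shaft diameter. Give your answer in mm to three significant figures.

d = 141 mm

σ_allow = σ_y/n = 920/2.2 = 418.2 MPa.
For a solid shaft σ_b = 32M/(πd³) and τ = 16T/(πd³), so the von Mises stress is σ' = (16/πd³)·√(4M²+3T²).
√(4M²+3T²) = √(4×(3.340×10^7)² + 3×(1.270×10^8)²) = 2.299×10^8 N·mm.
d³ = 16×2.299×10^8/(π×418.2) = 2.800×10^6 mm³.
d = 140.9 mm.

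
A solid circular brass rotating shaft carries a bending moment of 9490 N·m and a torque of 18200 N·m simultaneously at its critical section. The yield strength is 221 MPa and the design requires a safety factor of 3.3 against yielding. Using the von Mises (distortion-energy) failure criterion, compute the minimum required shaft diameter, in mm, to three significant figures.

σ_allow = σ_y/n = 221/3.3 = 66.97 MPa.
For a solid shaft σ_b = 32M/(πd³) and τ = 16T/(πd³), so the von Mises stress is σ' = (16/πd³)·√(4M²+3T²).
√(4M²+3T²) = √(4×(9.490×10^6)² + 3×(1.820×10^7)²) = 3.680×10^7 N·mm.
d³ = 16×3.680×10^7/(π×66.97) = 2.798×10^6 mm³.
d = 140.9 mm.

d = 141 mm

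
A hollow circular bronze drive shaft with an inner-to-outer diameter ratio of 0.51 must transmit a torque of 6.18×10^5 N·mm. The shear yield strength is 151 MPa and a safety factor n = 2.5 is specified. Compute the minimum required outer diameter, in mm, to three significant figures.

τ_allow = 151/2.5 = 60.40 MPa.
For a hollow shaft τ = 16T/[πd_o³(1−k⁴)] with k = 0.51, so 1−k⁴ = 0.9323.
d_o³ = 16T/[π τ_allow (1−k⁴)] = 16×618000/(π×60.40×0.9323) = 55890 mm³.
d_o = 38.23 mm.

d_o = 38.2 mm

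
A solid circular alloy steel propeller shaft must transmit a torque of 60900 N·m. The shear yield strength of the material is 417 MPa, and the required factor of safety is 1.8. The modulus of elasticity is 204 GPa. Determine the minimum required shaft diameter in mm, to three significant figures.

Allowable shear stress τ_allow = 417/1.8 = 231.7 MPa.
For a solid shaft τ = 16T/(πd³), so d³ = 16T/(π τ_allow) = 16×6.0900×10^7/(π×231.7) = 1.339×10^6 mm³.
d = (1.339×10^6)^(1/3) = 110.2 mm.

d = 110 mm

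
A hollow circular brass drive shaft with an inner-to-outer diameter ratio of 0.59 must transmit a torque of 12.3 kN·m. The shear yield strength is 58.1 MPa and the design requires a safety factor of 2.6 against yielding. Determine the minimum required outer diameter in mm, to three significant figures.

d_o = 147 mm

τ_allow = 58.1/2.6 = 22.35 MPa.
For a hollow shaft τ = 16T/[πd_o³(1−k⁴)] with k = 0.59, so 1−k⁴ = 0.8788.
d_o³ = 16T/[π τ_allow (1−k⁴)] = 16×1.2300×10^7/(π×22.35×0.8788) = 3.190×10^6 mm³.
d_o = 147.2 mm.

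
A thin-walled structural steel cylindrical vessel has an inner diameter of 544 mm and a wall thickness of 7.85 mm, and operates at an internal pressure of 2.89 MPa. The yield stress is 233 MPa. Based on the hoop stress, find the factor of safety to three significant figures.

σ_h = pD/(2t) = 2.89×544/(2×7.85) = 100.1 MPa.
n = 233/100.1 = 2.327.

n = 2.33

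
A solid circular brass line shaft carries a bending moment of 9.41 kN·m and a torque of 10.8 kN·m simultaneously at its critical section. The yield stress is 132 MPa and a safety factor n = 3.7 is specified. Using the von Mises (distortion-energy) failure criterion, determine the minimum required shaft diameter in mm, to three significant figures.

σ_allow = σ_y/n = 132/3.7 = 35.68 MPa.
For a solid shaft σ_b = 32M/(πd³) and τ = 16T/(πd³), so the von Mises stress is σ' = (16/πd³)·√(4M²+3T²).
√(4M²+3T²) = √(4×(9.410×10^6)² + 3×(1.080×10^7)²) = 2.654×10^7 N·mm.
d³ = 16×2.654×10^7/(π×35.68) = 3.788×10^6 mm³.
d = 155.9 mm.

d = 156 mm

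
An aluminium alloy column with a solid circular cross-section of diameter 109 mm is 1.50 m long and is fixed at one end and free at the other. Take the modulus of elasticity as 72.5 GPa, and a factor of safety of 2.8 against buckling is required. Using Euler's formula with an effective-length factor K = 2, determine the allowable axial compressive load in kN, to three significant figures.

P_allow = 197 kN

I = πd⁴/64 = π×109⁴/64 = 6.929×10^6 mm⁴.
Effective length L_e = KL = 2×1.50 m = 3000 mm.
Euler critical load P_cr = π²EI/L_e² = π²×72500×6.929×10^6/3000² = 550900 N.
P_allow = P_cr/n = 550900/2.8 = 196700 N.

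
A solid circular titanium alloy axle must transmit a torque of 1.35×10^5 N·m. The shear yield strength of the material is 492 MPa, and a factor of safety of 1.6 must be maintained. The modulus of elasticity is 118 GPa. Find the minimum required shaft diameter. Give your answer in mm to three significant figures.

Allowable shear stress τ_allow = 492/1.6 = 307.5 MPa.
For a solid shaft τ = 16T/(πd³), so d³ = 16T/(π τ_allow) = 16×1.3500×10^8/(π×307.5) = 2.236×10^6 mm³.
d = (2.236×10^6)^(1/3) = 130.8 mm.

d = 131 mm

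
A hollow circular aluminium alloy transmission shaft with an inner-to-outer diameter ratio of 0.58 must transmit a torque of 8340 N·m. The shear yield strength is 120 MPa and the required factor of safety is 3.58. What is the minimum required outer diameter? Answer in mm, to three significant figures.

τ_allow = 120/3.58 = 33.52 MPa.
For a hollow shaft τ = 16T/[πd_o³(1−k⁴)] with k = 0.58, so 1−k⁴ = 0.8868.
d_o³ = 16T/[π τ_allow (1−k⁴)] = 16×8340000/(π×33.52×0.8868) = 1.429×10^6 mm³.
d_o = 112.6 mm.

d_o = 113 mm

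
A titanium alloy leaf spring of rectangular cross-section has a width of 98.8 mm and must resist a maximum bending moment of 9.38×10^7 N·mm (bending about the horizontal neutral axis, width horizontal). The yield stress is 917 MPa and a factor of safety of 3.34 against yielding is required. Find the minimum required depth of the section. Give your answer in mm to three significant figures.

σ_allow = 917/3.34 = 274.6 MPa.
For a rectangular section σ = 6M/(bh²), so h² = 6M/(b σ_allow) = 6×9.3800×10^7/(98.8×274.6) = 20750 mm².
h = 144.0 mm.

h = 144 mm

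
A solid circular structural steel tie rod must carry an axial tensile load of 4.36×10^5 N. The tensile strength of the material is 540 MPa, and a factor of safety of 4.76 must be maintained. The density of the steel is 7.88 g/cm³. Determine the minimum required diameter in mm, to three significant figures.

d = 70.0 mm

Allowable stress σ_allow = 540/4.76 = 113.4 MPa.
Required area A = F/σ_allow = 436000/113.4 = 3843 mm².
A = πd²/4 → d = √(4A/π) = 69.95 mm.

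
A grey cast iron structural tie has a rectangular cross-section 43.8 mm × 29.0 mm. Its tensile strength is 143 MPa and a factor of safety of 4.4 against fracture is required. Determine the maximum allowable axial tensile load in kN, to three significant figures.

σ_allow = 143/4.4 = 32.50 MPa.
A = 43.8×29.0 = 1270 mm².
F_allow = σ_allow × A = 32.50×1270 = 41280 N.

F_allow = 41.3 kN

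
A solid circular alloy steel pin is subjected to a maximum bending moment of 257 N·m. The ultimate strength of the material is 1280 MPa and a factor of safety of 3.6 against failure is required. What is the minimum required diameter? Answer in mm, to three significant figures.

σ_allow = 1280/3.6 = 355.6 MPa.
For a solid circular section σ = 32M/(πd³), so d³ = 32M/(π σ_allow) = 32×257000/(π×355.6) = 7363 mm³.
d = 19.45 mm.

d = 19.5 mm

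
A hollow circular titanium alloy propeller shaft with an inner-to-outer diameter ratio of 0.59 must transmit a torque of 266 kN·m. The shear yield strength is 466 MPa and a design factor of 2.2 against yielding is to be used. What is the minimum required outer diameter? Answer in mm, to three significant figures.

d_o = 194 mm

τ_allow = 466/2.2 = 211.8 MPa.
For a hollow shaft τ = 16T/[πd_o³(1−k⁴)] with k = 0.59, so 1−k⁴ = 0.8788.
d_o³ = 16T/[π τ_allow (1−k⁴)] = 16×2.6600×10^8/(π×211.8×0.8788) = 7.278×10^6 mm³.
d_o = 193.8 mm.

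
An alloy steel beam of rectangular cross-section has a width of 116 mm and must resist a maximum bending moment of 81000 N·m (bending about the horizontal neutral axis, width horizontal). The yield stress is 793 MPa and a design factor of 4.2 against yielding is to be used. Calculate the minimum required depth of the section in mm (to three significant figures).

σ_allow = 793/4.2 = 188.8 MPa.
For a rectangular section σ = 6M/(bh²), so h² = 6M/(b σ_allow) = 6×8.1000×10^7/(116×188.8) = 22190 mm².
h = 149.0 mm.

h = 149 mm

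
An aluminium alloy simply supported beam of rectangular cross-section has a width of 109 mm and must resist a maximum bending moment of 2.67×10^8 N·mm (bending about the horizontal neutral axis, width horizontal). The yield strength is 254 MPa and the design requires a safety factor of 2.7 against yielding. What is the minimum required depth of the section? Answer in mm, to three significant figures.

h = 395 mm

σ_allow = 254/2.7 = 94.07 MPa.
For a rectangular section σ = 6M/(bh²), so h² = 6M/(b σ_allow) = 6×2.6700×10^8/(109×94.07) = 156200 mm².
h = 395.3 mm.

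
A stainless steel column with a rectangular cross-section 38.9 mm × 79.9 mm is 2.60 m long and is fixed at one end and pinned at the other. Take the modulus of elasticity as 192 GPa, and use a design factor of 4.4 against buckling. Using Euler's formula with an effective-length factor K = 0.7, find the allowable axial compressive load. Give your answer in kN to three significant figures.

Buckling occurs about the weak axis: I_min = h·b³/12 = 79.9×38.9³/12 = 391900 mm⁴ (b = 38.9 mm is the smaller dimension).
Effective length L_e = KL = 0.7×2.60 m = 1820 mm.
Euler critical load P_cr = π²EI/L_e² = π²×192000×391900/1820² = 224200 N.
P_allow = P_cr/n = 224200/4.4 = 50960 N.

P_allow = 51.0 kN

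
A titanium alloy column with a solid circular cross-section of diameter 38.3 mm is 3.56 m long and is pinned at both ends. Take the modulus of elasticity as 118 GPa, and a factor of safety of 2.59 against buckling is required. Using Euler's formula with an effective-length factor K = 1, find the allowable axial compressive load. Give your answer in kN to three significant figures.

P_allow = 3.75 kN

I = πd⁴/64 = π×38.3⁴/64 = 105600 mm⁴.
Effective length L_e = KL = 1×3.56 m = 3560 mm.
Euler critical load P_cr = π²EI/L_e² = π²×118000×105600/3560² = 9706 N.
P_allow = P_cr/n = 9706/2.59 = 3748 N.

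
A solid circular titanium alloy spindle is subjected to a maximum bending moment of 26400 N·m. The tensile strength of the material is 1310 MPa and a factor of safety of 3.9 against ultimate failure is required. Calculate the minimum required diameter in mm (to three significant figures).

σ_allow = 1310/3.9 = 335.9 MPa.
For a solid circular section σ = 32M/(πd³), so d³ = 32M/(π σ_allow) = 32×2.6400×10^7/(π×335.9) = 800600 mm³.
d = 92.85 mm.

d = 92.9 mm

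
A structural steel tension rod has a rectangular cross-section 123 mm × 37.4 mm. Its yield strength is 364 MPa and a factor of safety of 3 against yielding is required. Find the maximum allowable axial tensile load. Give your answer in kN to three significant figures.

σ_allow = 364/3 = 121.3 MPa.
A = 123×37.4 = 4600 mm².
F_allow = σ_allow × A = 121.3×4600 = 558200 N.

F_allow = 558 kN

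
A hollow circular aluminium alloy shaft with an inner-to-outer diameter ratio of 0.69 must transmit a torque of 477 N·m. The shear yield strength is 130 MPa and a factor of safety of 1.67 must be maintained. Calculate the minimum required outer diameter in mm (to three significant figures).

τ_allow = 130/1.67 = 77.84 MPa.
For a hollow shaft τ = 16T/[πd_o³(1−k⁴)] with k = 0.69, so 1−k⁴ = 0.7733.
d_o³ = 16T/[π τ_allow (1−k⁴)] = 16×477000/(π×77.84×0.7733) = 40360 mm³.
d_o = 34.30 mm.

d_o = 34.3 mm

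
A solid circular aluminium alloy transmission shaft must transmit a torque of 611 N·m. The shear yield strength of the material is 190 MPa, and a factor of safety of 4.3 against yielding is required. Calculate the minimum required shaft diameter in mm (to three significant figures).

d = 41.3 mm

Allowable shear stress τ_allow = 190/4.3 = 44.19 MPa.
For a solid shaft τ = 16T/(πd³), so d³ = 16T/(π τ_allow) = 16×611000/(π×44.19) = 70420 mm³.
d = (70420)^(1/3) = 41.30 mm.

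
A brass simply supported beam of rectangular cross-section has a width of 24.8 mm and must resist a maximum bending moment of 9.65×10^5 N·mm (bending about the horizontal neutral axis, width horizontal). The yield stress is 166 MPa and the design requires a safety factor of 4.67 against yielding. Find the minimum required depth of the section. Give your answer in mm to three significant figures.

h = 81.0 mm

σ_allow = 166/4.67 = 35.55 MPa.
For a rectangular section σ = 6M/(bh²), so h² = 6M/(b σ_allow) = 6×965000/(24.8×35.55) = 6568 mm².
h = 81.04 mm.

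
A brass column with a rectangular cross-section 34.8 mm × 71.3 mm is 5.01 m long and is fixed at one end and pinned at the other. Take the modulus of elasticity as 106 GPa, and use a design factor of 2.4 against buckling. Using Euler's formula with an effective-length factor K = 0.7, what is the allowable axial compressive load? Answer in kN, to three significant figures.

P_allow = 8.88 kN

Buckling occurs about the weak axis: I_min = h·b³/12 = 71.3×34.8³/12 = 250400 mm⁴ (b = 34.8 mm is the smaller dimension).
Effective length L_e = KL = 0.7×5.01 m = 3507 mm.
Euler critical load P_cr = π²EI/L_e² = π²×106000×250400/3507² = 21300 N.
P_allow = P_cr/n = 21300/2.4 = 8875 N.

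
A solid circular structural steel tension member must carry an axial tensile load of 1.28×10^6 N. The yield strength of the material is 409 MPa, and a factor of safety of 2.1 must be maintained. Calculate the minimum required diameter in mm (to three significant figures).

d = 91.5 mm

Allowable stress σ_allow = 409/2.1 = 194.8 MPa.
Required area A = F/σ_allow = 1280000/194.8 = 6572 mm².
A = πd²/4 → d = √(4A/π) = 91.48 mm.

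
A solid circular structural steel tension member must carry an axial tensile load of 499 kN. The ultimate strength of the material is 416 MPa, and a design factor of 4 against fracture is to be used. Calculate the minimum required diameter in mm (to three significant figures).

Allowable stress σ_allow = 416/4 = 104.0 MPa.
Required area A = F/σ_allow = 499000/104.0 = 4798 mm².
A = πd²/4 → d = √(4A/π) = 78.16 mm.

d = 78.2 mm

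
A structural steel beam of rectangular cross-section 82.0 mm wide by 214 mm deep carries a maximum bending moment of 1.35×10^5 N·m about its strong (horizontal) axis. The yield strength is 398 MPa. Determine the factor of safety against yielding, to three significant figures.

n = 1.85

Section modulus S = bh²/6 = 82.0×214²/6 = 625900 mm³.
σ = M/S = 1.3500×10^8/625900 = 215.7 MPa.
n = 398/215.7 = 1.845.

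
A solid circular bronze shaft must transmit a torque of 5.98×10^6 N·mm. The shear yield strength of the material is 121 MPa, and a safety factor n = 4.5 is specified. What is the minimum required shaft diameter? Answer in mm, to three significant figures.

d = 104 mm

Allowable shear stress τ_allow = 121/4.5 = 26.89 MPa.
For a solid shaft τ = 16T/(πd³), so d³ = 16T/(π τ_allow) = 16×5980000/(π×26.89) = 1.133×10^6 mm³.
d = (1.133×10^6)^(1/3) = 104.2 mm.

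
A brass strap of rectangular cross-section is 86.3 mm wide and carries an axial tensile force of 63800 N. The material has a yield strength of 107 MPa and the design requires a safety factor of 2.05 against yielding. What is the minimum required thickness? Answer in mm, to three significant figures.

σ_allow = 107/2.05 = 52.20 MPa.
Required area A = F/σ_allow = 63800/52.20 = 1222 mm².
t = A/w = 1222/86.3 = 14.16 mm.

t = 14.2 mm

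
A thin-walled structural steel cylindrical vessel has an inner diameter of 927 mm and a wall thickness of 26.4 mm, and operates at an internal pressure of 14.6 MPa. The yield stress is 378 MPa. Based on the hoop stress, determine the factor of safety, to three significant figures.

n = 1.47

σ_h = pD/(2t) = 14.6×927/(2×26.4) = 256.3 MPa.
n = 378/256.3 = 1.475.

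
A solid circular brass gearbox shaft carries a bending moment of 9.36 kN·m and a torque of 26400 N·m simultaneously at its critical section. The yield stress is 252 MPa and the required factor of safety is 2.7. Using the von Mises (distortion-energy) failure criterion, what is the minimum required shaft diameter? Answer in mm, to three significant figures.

d = 139 mm

σ_allow = σ_y/n = 252/2.7 = 93.33 MPa.
For a solid shaft σ_b = 32M/(πd³) and τ = 16T/(πd³), so the von Mises stress is σ' = (16/πd³)·√(4M²+3T²).
√(4M²+3T²) = √(4×(9.360×10^6)² + 3×(2.640×10^7)²) = 4.941×10^7 N·mm.
d³ = 16×4.941×10^7/(π×93.33) = 2.696×10^6 mm³.
d = 139.2 mm.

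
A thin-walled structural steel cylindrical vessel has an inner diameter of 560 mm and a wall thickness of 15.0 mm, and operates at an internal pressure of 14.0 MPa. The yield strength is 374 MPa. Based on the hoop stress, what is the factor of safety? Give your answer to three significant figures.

σ_h = pD/(2t) = 14.0×560/(2×15.0) = 261.3 MPa.
n = 374/261.3 = 1.431.

n = 1.43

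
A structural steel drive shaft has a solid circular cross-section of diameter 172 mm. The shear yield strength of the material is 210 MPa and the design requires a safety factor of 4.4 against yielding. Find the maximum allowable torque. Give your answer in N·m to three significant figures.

τ_allow = 210/4.4 = 47.73 MPa.
For a solid shaft T_allow = τ_allow·πd³/16; πd³/16 = π×172³/16 = 999100 mm³.
T_allow = 47.73×999100 = 4.769×10^7 N·mm = 47690 N·m.

T_allow = 47700 N·m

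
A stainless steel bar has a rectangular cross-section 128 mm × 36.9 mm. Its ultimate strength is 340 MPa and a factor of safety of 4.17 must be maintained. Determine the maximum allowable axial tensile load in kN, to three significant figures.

F_allow = 385 kN

σ_allow = 340/4.17 = 81.53 MPa.
A = 128×36.9 = 4723 mm².
F_allow = σ_allow × A = 81.53×4723 = 385100 N.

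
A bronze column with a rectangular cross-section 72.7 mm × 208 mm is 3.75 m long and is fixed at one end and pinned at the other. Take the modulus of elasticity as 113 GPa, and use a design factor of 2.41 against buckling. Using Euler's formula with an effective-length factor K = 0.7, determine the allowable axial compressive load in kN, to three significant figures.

P_allow = 447 kN

Buckling occurs about the weak axis: I_min = h·b³/12 = 208×72.7³/12 = 6.660×10^6 mm⁴ (b = 72.7 mm is the smaller dimension).
Effective length L_e = KL = 0.7×3.75 m = 2625 mm.
Euler critical load P_cr = π²EI/L_e² = π²×113000×6.660×10^6/2625² = 1.078×10^6 N.
P_allow = P_cr/n = 1.078×10^6/2.41 = 447300 N.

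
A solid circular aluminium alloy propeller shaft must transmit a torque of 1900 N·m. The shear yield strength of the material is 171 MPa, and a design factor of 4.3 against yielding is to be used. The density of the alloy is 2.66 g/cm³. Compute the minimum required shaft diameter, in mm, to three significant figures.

d = 62.4 mm

Allowable shear stress τ_allow = 171/4.3 = 39.77 MPa.
For a solid shaft τ = 16T/(πd³), so d³ = 16T/(π τ_allow) = 16×1900000/(π×39.77) = 243300 mm³.
d = (243300)^(1/3) = 62.43 mm.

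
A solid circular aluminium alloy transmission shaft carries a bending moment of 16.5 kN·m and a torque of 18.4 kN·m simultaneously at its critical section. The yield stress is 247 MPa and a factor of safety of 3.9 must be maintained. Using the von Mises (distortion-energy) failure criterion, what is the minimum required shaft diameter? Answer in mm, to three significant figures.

d = 155 mm

σ_allow = σ_y/n = 247/3.9 = 63.33 MPa.
For a solid shaft σ_b = 32M/(πd³) and τ = 16T/(πd³), so the von Mises stress is σ' = (16/πd³)·√(4M²+3T²).
√(4M²+3T²) = √(4×(1.650×10^7)² + 3×(1.840×10^7)²) = 4.588×10^7 N·mm.
d³ = 16×4.588×10^7/(π×63.33) = 3.689×10^6 mm³.
d = 154.5 mm.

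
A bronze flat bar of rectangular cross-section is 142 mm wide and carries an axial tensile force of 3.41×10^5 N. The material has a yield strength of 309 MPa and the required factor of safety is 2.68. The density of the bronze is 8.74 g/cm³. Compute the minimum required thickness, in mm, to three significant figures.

σ_allow = 309/2.68 = 115.3 MPa.
Required area A = F/σ_allow = 341000/115.3 = 2958 mm².
t = A/w = 2958/142 = 20.83 mm.

t = 20.8 mm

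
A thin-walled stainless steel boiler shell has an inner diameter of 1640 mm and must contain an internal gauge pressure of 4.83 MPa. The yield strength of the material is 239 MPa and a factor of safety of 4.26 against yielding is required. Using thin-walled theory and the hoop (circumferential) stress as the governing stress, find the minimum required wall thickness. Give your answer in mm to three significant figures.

σ_allow = 239/4.26 = 56.10 MPa.
Hoop stress σ_h = pD/(2t), so t = pD/(2σ_allow) = 4.83×1640/(2×56.10) = 70.59 mm.

t = 70.6 mm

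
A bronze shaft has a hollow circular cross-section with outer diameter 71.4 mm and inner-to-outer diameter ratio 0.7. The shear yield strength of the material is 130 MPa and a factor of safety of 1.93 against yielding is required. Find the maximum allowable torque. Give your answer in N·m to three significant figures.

τ_allow = 130/1.93 = 67.36 MPa.
For a hollow shaft T_allow = τ_allow·πd_o³(1−k⁴)/16 with 1−k⁴ = 0.7599, so πd_o³(1−k⁴)/16 = 54310 mm³.
T_allow = 67.36×54310 = 3.658×10^6 N·mm = 3658 N·m.

T_allow = 3660 N·m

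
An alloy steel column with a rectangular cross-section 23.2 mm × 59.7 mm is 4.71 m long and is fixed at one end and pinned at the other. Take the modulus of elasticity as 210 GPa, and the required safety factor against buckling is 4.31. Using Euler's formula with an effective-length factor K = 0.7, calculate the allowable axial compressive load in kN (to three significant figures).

P_allow = 2.75 kN

Buckling occurs about the weak axis: I_min = h·b³/12 = 59.7×23.2³/12 = 62120 mm⁴ (b = 23.2 mm is the smaller dimension).
Effective length L_e = KL = 0.7×4.71 m = 3297 mm.
Euler critical load P_cr = π²EI/L_e² = π²×210000×62120/3297² = 11850 N.
P_allow = P_cr/n = 11850/4.31 = 2748 N.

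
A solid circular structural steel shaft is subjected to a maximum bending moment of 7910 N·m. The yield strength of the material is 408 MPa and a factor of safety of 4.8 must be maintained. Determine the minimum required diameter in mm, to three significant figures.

σ_allow = 408/4.8 = 85.00 MPa.
For a solid circular section σ = 32M/(πd³), so d³ = 32M/(π σ_allow) = 32×7910000/(π×85.00) = 947900 mm³.
d = 98.23 mm.

d = 98.2 mm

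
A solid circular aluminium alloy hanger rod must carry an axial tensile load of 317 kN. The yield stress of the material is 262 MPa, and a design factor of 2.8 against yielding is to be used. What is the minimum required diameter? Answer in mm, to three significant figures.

Allowable stress σ_allow = 262/2.8 = 93.57 MPa.
Required area A = F/σ_allow = 317000/93.57 = 3388 mm².
A = πd²/4 → d = √(4A/π) = 65.68 mm.

d = 65.7 mm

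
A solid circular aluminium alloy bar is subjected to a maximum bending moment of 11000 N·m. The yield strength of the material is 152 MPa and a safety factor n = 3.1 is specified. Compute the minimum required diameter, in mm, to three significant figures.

σ_allow = 152/3.1 = 49.03 MPa.
For a solid circular section σ = 32M/(πd³), so d³ = 32M/(π σ_allow) = 32×1.1000×10^7/(π×49.03) = 2.285×10^6 mm³.
d = 131.7 mm.

d = 132 mm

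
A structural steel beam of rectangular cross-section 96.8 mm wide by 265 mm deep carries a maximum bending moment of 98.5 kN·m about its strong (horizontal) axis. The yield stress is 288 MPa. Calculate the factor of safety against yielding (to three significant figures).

Section modulus S = bh²/6 = 96.8×265²/6 = 1.133×10^6 mm³.
σ = M/S = 9.8500×10^7/1.133×10^6 = 86.94 MPa.
n = 288/86.94 = 3.313.

n = 3.31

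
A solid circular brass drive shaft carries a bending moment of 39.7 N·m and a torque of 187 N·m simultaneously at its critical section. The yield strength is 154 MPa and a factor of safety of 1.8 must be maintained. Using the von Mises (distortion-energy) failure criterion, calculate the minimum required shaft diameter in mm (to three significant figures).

σ_allow = σ_y/n = 154/1.8 = 85.56 MPa.
For a solid shaft σ_b = 32M/(πd³) and τ = 16T/(πd³), so the von Mises stress is σ' = (16/πd³)·√(4M²+3T²).
√(4M²+3T²) = √(4×(39700)² + 3×(187000)²) = 333500 N·mm.
d³ = 16×333500/(π×85.56) = 19850 mm³.
d = 27.08 mm.

d = 27.1 mm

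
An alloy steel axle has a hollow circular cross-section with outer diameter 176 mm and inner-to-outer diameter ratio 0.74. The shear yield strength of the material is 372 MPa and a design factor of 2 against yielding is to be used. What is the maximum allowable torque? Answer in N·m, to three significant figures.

T_allow = 1.39×10^5 N·m

τ_allow = 372/2 = 186.0 MPa.
For a hollow shaft T_allow = τ_allow·πd_o³(1−k⁴)/16 with 1−k⁴ = 0.7001, so πd_o³(1−k⁴)/16 = 749500 mm³.
T_allow = 186.0×749500 = 1.394×10^8 N·mm = 139400 N·m.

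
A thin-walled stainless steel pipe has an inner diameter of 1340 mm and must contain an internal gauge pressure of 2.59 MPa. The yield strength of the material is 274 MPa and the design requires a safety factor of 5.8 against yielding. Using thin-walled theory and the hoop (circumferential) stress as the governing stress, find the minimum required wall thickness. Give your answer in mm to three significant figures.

σ_allow = 274/5.8 = 47.24 MPa.
Hoop stress σ_h = pD/(2t), so t = pD/(2σ_allow) = 2.59×1340/(2×47.24) = 36.73 mm.

t = 36.7 mm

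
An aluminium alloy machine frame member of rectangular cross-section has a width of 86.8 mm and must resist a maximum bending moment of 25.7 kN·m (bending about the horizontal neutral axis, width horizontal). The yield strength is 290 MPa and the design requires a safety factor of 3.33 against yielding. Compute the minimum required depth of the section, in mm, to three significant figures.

h = 143 mm

σ_allow = 290/3.33 = 87.09 MPa.
For a rectangular section σ = 6M/(bh²), so h² = 6M/(b σ_allow) = 6×2.5700×10^7/(86.8×87.09) = 20400 mm².
h = 142.8 mm.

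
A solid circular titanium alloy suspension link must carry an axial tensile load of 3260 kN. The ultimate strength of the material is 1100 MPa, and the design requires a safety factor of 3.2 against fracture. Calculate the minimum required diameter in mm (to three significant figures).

Allowable stress σ_allow = 1100/3.2 = 343.8 MPa.
Required area A = F/σ_allow = 3260000/343.8 = 9484 mm².
A = πd²/4 → d = √(4A/π) = 109.9 mm.

d = 110 mm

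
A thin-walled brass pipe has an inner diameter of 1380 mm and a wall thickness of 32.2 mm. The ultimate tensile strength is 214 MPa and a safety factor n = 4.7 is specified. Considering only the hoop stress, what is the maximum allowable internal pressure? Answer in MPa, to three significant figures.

σ_allow = 214/4.7 = 45.53 MPa.
σ_h = pD/(2t) → p_allow = 2σ_allow t/D = 2×45.53×32.2/1380 = 2.125 MPa.

p_allow = 2.12 MPa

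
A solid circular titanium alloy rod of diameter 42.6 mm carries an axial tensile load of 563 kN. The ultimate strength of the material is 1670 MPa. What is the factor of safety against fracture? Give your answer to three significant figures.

A = πd²/4 = 1425 mm².
σ = F/A = 563000/1425 = 395.0 MPa.
n = 1670/395.0 = 4.228.

n = 4.23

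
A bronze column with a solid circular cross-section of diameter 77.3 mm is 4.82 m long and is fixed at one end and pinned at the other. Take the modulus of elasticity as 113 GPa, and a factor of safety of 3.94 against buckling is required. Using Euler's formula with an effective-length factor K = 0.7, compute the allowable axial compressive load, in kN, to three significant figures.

P_allow = 43.6 kN

I = πd⁴/64 = π×77.3⁴/64 = 1.753×10^6 mm⁴.
Effective length L_e = KL = 0.7×4.82 m = 3374 mm.
Euler critical load P_cr = π²EI/L_e² = π²×113000×1.753×10^6/3374² = 171700 N.
P_allow = P_cr/n = 171700/3.94 = 43580 N.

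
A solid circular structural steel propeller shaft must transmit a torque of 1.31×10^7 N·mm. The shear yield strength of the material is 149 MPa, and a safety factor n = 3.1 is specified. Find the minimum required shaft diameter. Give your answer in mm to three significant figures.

Allowable shear stress τ_allow = 149/3.1 = 48.06 MPa.
For a solid shaft τ = 16T/(πd³), so d³ = 16T/(π τ_allow) = 16×1.3100×10^7/(π×48.06) = 1.388×10^6 mm³.
d = (1.388×10^6)^(1/3) = 111.6 mm.

d = 112 mm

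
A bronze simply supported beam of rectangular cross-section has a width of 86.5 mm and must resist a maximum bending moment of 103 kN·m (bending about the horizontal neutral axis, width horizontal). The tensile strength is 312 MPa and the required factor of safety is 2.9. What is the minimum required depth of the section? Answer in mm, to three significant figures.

h = 258 mm

σ_allow = 312/2.9 = 107.6 MPa.
For a rectangular section σ = 6M/(bh²), so h² = 6M/(b σ_allow) = 6×1.0300×10^8/(86.5×107.6) = 66410 mm².
h = 257.7 mm.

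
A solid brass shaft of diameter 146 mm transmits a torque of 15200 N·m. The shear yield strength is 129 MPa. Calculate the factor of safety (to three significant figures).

τ = 16T/(πd³) = 16×1.5200×10^7/(π×146³) = 24.87 MPa.
n = τ_limit/τ = 129/24.87 = 5.186.

n = 5.19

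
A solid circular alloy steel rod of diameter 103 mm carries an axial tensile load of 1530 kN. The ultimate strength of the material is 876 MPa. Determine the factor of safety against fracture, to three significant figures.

A = πd²/4 = 8332 mm².
σ = F/A = 1530000/8332 = 183.6 MPa.
n = 876/183.6 = 4.771.

n = 4.77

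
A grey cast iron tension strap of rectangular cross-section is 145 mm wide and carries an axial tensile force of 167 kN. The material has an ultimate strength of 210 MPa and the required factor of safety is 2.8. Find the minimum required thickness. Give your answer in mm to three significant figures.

t = 15.4 mm

σ_allow = 210/2.8 = 75.00 MPa.
Required area A = F/σ_allow = 167000/75.00 = 2227 mm².
t = A/w = 2227/145 = 15.36 mm.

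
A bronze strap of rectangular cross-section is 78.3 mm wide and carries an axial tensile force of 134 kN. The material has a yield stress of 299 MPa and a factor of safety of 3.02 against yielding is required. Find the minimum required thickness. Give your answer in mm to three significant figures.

t = 17.3 mm

σ_allow = 299/3.02 = 99.01 MPa.
Required area A = F/σ_allow = 134000/99.01 = 1353 mm².
t = A/w = 1353/78.3 = 17.29 mm.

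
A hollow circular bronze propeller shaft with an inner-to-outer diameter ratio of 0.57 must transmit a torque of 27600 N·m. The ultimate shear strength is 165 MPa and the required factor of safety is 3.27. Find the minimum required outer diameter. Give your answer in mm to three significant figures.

τ_allow = 165/3.27 = 50.46 MPa.
For a hollow shaft τ = 16T/[πd_o³(1−k⁴)] with k = 0.57, so 1−k⁴ = 0.8944.
d_o³ = 16T/[π τ_allow (1−k⁴)] = 16×2.7600×10^7/(π×50.46×0.8944) = 3.115×10^6 mm³.
d_o = 146.0 mm.

d_o = 146 mm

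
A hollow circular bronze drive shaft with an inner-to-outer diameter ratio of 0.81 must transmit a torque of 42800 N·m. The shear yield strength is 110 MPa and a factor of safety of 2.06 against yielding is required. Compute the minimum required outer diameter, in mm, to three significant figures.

d_o = 193 mm

τ_allow = 110/2.06 = 53.40 MPa.
For a hollow shaft τ = 16T/[πd_o³(1−k⁴)] with k = 0.81, so 1−k⁴ = 0.5695.
d_o³ = 16T/[π τ_allow (1−k⁴)] = 16×4.2800×10^7/(π×53.40×0.5695) = 7.168×10^6 mm³.
d_o = 192.8 mm.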